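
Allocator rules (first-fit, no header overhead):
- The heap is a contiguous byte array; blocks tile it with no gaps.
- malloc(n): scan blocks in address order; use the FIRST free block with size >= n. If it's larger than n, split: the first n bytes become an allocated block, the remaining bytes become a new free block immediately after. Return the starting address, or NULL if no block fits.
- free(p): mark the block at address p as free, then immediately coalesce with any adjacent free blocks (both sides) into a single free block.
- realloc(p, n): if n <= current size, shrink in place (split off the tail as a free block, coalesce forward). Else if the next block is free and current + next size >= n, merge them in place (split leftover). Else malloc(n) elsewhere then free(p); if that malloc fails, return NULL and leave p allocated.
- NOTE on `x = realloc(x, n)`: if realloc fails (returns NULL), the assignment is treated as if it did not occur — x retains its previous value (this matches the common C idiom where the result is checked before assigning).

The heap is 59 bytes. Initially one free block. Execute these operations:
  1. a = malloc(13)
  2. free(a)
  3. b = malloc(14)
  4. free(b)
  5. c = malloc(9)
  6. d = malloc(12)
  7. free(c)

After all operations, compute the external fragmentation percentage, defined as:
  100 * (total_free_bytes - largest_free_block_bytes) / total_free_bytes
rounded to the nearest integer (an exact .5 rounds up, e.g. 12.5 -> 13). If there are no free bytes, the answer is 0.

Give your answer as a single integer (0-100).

Op 1: a = malloc(13) -> a = 0; heap: [0-12 ALLOC][13-58 FREE]
Op 2: free(a) -> (freed a); heap: [0-58 FREE]
Op 3: b = malloc(14) -> b = 0; heap: [0-13 ALLOC][14-58 FREE]
Op 4: free(b) -> (freed b); heap: [0-58 FREE]
Op 5: c = malloc(9) -> c = 0; heap: [0-8 ALLOC][9-58 FREE]
Op 6: d = malloc(12) -> d = 9; heap: [0-8 ALLOC][9-20 ALLOC][21-58 FREE]
Op 7: free(c) -> (freed c); heap: [0-8 FREE][9-20 ALLOC][21-58 FREE]
Free blocks: [9 38] total_free=47 largest=38 -> 100*(47-38)/47 = 900/47 ≈ 19.149 -> rounds to 19

Answer: 19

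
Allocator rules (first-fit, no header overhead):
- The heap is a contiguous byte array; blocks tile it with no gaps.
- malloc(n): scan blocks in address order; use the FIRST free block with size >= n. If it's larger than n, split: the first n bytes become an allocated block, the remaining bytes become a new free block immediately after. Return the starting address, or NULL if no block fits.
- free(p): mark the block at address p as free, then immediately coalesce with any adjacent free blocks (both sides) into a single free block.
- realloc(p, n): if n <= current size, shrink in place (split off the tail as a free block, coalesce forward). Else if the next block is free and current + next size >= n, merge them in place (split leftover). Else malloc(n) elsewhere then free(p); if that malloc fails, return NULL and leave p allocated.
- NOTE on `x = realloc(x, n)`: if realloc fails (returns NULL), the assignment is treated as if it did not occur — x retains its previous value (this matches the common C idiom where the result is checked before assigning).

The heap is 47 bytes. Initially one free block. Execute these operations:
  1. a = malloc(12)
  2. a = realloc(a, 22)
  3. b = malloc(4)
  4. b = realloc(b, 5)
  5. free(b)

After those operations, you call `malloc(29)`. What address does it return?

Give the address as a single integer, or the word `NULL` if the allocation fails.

Op 1: a = malloc(12) -> a = 0; heap: [0-11 ALLOC][12-46 FREE]
Op 2: a = realloc(a, 22) -> a = 0; heap: [0-21 ALLOC][22-46 FREE]
Op 3: b = malloc(4) -> b = 22; heap: [0-21 ALLOC][22-25 ALLOC][26-46 FREE]
Op 4: b = realloc(b, 5) -> b = 22; heap: [0-21 ALLOC][22-26 ALLOC][27-46 FREE]
Op 5: free(b) -> (freed b); heap: [0-21 ALLOC][22-46 FREE]
malloc(29): first-fit scan over [0-21 ALLOC][22-46 FREE] -> NULL

Answer: NULL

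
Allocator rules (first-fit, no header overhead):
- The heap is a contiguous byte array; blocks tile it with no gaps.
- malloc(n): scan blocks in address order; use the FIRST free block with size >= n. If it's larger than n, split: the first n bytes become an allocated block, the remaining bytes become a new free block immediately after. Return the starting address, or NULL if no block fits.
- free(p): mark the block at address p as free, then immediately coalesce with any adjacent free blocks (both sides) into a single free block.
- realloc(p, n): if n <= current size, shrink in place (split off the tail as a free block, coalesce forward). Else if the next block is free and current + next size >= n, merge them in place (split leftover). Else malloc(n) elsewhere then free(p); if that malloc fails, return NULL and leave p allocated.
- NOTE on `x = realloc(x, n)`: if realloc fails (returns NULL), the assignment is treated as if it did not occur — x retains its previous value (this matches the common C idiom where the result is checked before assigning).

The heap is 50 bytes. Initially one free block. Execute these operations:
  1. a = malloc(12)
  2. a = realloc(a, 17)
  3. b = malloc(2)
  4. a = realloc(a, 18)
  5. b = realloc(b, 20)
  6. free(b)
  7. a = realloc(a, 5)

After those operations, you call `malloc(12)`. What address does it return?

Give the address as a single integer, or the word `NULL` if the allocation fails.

Op 1: a = malloc(12) -> a = 0; heap: [0-11 ALLOC][12-49 FREE]
Op 2: a = realloc(a, 17) -> a = 0; heap: [0-16 ALLOC][17-49 FREE]
Op 3: b = malloc(2) -> b = 17; heap: [0-16 ALLOC][17-18 ALLOC][19-49 FREE]
Op 4: a = realloc(a, 18) -> a = 19; heap: [0-16 FREE][17-18 ALLOC][19-36 ALLOC][37-49 FREE]
Op 5: b = realloc(b, 20) -> NULL (b unchanged); heap: [0-16 FREE][17-18 ALLOC][19-36 ALLOC][37-49 FREE]
Op 6: free(b) -> (freed b); heap: [0-18 FREE][19-36 ALLOC][37-49 FREE]
Op 7: a = realloc(a, 5) -> a = 19; heap: [0-18 FREE][19-23 ALLOC][24-49 FREE]
malloc(12): first-fit scan over [0-18 FREE][19-23 ALLOC][24-49 FREE] -> 0

Answer: 0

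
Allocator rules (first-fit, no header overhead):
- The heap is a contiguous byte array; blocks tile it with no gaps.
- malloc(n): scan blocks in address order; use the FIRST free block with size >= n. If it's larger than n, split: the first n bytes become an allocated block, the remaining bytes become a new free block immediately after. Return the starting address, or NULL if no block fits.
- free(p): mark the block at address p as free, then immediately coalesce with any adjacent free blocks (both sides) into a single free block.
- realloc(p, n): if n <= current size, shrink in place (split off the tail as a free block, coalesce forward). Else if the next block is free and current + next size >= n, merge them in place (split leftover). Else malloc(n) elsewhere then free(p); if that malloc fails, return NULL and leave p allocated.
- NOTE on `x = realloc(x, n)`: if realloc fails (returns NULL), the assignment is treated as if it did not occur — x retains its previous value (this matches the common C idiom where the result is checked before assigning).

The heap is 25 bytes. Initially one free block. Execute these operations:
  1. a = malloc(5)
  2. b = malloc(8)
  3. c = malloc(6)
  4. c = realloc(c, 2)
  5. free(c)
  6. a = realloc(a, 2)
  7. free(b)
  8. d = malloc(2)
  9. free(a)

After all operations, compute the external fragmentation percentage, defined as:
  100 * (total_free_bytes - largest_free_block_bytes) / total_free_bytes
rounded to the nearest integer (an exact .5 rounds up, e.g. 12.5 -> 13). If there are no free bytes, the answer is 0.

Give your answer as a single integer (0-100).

Answer: 9

Derivation:
Op 1: a = malloc(5) -> a = 0; heap: [0-4 ALLOC][5-24 FREE]
Op 2: b = malloc(8) -> b = 5; heap: [0-4 ALLOC][5-12 ALLOC][13-24 FREE]
Op 3: c = malloc(6) -> c = 13; heap: [0-4 ALLOC][5-12 ALLOC][13-18 ALLOC][19-24 FREE]
Op 4: c = realloc(c, 2) -> c = 13; heap: [0-4 ALLOC][5-12 ALLOC][13-14 ALLOC][15-24 FREE]
Op 5: free(c) -> (freed c); heap: [0-4 ALLOC][5-12 ALLOC][13-24 FREE]
Op 6: a = realloc(a, 2) -> a = 0; heap: [0-1 ALLOC][2-4 FREE][5-12 ALLOC][13-24 FREE]
Op 7: free(b) -> (freed b); heap: [0-1 ALLOC][2-24 FREE]
Op 8: d = malloc(2) -> d = 2; heap: [0-1 ALLOC][2-3 ALLOC][4-24 FREE]
Op 9: free(a) -> (freed a); heap: [0-1 FREE][2-3 ALLOC][4-24 FREE]
Free blocks: [2 21] total_free=23 largest=21 -> 100*(23-21)/23 = 200/23 ≈ 8.696 -> rounds to 9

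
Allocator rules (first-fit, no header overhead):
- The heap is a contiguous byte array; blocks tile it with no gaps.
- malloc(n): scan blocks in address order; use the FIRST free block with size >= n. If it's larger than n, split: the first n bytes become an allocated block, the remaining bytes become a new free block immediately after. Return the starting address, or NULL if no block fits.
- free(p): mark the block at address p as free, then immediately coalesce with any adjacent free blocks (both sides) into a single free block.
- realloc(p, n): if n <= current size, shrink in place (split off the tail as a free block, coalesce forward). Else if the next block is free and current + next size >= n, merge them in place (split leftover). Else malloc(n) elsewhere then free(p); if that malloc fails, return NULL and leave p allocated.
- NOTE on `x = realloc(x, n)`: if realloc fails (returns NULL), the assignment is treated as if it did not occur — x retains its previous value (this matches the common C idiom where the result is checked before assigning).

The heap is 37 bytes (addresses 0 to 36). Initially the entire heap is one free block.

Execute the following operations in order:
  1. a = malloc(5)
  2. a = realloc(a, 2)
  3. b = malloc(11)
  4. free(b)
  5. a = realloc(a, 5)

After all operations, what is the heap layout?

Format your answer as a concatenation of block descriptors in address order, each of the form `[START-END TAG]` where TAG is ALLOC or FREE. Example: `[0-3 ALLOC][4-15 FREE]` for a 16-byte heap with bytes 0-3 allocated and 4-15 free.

Answer: [0-4 ALLOC][5-36 FREE]

Derivation:
Op 1: a = malloc(5) -> a = 0; heap: [0-4 ALLOC][5-36 FREE]
Op 2: a = realloc(a, 2) -> a = 0; heap: [0-1 ALLOC][2-36 FREE]
Op 3: b = malloc(11) -> b = 2; heap: [0-1 ALLOC][2-12 ALLOC][13-36 FREE]
Op 4: free(b) -> (freed b); heap: [0-1 ALLOC][2-36 FREE]
Op 5: a = realloc(a, 5) -> a = 0; heap: [0-4 ALLOC][5-36 FREE]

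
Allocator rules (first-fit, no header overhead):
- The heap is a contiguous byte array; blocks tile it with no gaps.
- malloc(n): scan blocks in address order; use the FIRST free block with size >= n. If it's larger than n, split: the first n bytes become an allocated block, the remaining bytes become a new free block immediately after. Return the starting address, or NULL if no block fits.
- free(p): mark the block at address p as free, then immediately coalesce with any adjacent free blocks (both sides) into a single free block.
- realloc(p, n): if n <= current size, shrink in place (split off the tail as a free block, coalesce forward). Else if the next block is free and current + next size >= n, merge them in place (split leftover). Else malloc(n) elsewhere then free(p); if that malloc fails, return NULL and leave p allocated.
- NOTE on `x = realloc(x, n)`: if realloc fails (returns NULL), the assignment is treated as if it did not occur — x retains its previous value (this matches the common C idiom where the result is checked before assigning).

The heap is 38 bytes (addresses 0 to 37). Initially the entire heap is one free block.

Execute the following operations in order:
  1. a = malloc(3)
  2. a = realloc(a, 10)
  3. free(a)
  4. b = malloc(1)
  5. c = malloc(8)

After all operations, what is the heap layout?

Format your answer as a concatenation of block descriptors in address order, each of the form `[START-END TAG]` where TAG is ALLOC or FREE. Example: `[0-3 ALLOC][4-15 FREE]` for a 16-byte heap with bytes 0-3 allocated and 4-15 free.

Op 1: a = malloc(3) -> a = 0; heap: [0-2 ALLOC][3-37 FREE]
Op 2: a = realloc(a, 10) -> a = 0; heap: [0-9 ALLOC][10-37 FREE]
Op 3: free(a) -> (freed a); heap: [0-37 FREE]
Op 4: b = malloc(1) -> b = 0; heap: [0-0 ALLOC][1-37 FREE]
Op 5: c = malloc(8) -> c = 1; heap: [0-0 ALLOC][1-8 ALLOC][9-37 FREE]

Answer: [0-0 ALLOC][1-8 ALLOC][9-37 FREE]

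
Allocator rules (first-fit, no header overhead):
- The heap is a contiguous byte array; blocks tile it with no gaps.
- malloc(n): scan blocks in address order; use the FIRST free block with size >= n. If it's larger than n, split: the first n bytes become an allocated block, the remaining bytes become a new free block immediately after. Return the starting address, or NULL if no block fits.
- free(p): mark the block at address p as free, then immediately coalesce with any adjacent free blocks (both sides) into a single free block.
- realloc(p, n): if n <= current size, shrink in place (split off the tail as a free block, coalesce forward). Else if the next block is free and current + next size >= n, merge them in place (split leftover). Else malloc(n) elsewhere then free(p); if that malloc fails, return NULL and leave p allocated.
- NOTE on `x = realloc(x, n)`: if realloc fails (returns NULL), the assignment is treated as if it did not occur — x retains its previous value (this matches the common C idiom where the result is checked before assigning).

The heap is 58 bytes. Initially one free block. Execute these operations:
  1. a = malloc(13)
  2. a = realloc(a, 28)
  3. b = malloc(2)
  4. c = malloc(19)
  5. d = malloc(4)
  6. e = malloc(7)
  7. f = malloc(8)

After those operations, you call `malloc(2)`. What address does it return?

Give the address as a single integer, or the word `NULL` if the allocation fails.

Answer: 53

Derivation:
Op 1: a = malloc(13) -> a = 0; heap: [0-12 ALLOC][13-57 FREE]
Op 2: a = realloc(a, 28) -> a = 0; heap: [0-27 ALLOC][28-57 FREE]
Op 3: b = malloc(2) -> b = 28; heap: [0-27 ALLOC][28-29 ALLOC][30-57 FREE]
Op 4: c = malloc(19) -> c = 30; heap: [0-27 ALLOC][28-29 ALLOC][30-48 ALLOC][49-57 FREE]
Op 5: d = malloc(4) -> d = 49; heap: [0-27 ALLOC][28-29 ALLOC][30-48 ALLOC][49-52 ALLOC][53-57 FREE]
Op 6: e = malloc(7) -> e = NULL; heap: [0-27 ALLOC][28-29 ALLOC][30-48 ALLOC][49-52 ALLOC][53-57 FREE]
Op 7: f = malloc(8) -> f = NULL; heap: [0-27 ALLOC][28-29 ALLOC][30-48 ALLOC][49-52 ALLOC][53-57 FREE]
malloc(2): first-fit scan over [0-27 ALLOC][28-29 ALLOC][30-48 ALLOC][49-52 ALLOC][53-57 FREE] -> 53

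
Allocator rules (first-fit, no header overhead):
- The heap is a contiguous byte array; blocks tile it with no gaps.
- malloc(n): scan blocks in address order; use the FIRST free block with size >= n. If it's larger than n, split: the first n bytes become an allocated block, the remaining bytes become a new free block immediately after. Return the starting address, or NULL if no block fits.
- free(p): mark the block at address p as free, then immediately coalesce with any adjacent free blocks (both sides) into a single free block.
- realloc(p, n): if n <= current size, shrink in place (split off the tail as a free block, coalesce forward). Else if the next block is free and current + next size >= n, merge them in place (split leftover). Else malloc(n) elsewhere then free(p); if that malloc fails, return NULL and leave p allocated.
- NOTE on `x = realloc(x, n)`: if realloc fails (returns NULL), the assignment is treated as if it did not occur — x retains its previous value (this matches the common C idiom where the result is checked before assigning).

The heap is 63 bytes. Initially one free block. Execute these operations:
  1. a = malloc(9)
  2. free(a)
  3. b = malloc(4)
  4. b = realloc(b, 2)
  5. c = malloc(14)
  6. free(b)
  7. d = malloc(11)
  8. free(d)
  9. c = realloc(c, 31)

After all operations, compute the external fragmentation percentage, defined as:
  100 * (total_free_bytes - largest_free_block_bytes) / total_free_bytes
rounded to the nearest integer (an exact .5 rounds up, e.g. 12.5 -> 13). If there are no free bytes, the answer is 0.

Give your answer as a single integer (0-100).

Op 1: a = malloc(9) -> a = 0; heap: [0-8 ALLOC][9-62 FREE]
Op 2: free(a) -> (freed a); heap: [0-62 FREE]
Op 3: b = malloc(4) -> b = 0; heap: [0-3 ALLOC][4-62 FREE]
Op 4: b = realloc(b, 2) -> b = 0; heap: [0-1 ALLOC][2-62 FREE]
Op 5: c = malloc(14) -> c = 2; heap: [0-1 ALLOC][2-15 ALLOC][16-62 FREE]
Op 6: free(b) -> (freed b); heap: [0-1 FREE][2-15 ALLOC][16-62 FREE]
Op 7: d = malloc(11) -> d = 16; heap: [0-1 FREE][2-15 ALLOC][16-26 ALLOC][27-62 FREE]
Op 8: free(d) -> (freed d); heap: [0-1 FREE][2-15 ALLOC][16-62 FREE]
Op 9: c = realloc(c, 31) -> c = 2; heap: [0-1 FREE][2-32 ALLOC][33-62 FREE]
Free blocks: [2 30] total_free=32 largest=30 -> 100*(32-30)/32 = 200/32 = 6.25 -> rounds to 6

Answer: 6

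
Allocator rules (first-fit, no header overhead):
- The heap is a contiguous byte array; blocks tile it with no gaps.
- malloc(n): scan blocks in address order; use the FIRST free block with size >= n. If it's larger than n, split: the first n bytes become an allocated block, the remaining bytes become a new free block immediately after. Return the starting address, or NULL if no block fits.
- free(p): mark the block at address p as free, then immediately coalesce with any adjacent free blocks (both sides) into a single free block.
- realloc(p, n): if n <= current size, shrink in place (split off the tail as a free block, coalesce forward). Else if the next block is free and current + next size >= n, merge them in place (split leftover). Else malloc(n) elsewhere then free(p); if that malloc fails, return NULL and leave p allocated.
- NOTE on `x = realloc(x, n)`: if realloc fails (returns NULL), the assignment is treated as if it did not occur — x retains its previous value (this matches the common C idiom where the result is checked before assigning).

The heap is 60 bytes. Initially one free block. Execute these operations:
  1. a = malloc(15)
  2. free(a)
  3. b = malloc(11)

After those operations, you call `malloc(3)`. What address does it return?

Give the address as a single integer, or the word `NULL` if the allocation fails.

Answer: 11

Derivation:
Op 1: a = malloc(15) -> a = 0; heap: [0-14 ALLOC][15-59 FREE]
Op 2: free(a) -> (freed a); heap: [0-59 FREE]
Op 3: b = malloc(11) -> b = 0; heap: [0-10 ALLOC][11-59 FREE]
malloc(3): first-fit scan over [0-10 ALLOC][11-59 FREE] -> 11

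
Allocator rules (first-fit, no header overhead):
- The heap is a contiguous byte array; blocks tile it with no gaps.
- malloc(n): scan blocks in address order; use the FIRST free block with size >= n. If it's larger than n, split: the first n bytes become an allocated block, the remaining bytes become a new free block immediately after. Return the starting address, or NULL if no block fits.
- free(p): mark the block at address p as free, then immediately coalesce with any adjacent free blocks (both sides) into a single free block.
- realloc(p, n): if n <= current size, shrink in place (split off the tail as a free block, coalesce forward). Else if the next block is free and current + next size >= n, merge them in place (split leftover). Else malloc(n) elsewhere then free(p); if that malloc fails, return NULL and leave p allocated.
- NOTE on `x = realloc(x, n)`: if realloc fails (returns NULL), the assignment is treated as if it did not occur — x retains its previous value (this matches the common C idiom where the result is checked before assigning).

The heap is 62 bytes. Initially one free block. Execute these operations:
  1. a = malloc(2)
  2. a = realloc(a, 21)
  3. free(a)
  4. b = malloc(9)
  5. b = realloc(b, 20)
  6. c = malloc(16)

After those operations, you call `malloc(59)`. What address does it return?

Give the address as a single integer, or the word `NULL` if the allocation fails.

Op 1: a = malloc(2) -> a = 0; heap: [0-1 ALLOC][2-61 FREE]
Op 2: a = realloc(a, 21) -> a = 0; heap: [0-20 ALLOC][21-61 FREE]
Op 3: free(a) -> (freed a); heap: [0-61 FREE]
Op 4: b = malloc(9) -> b = 0; heap: [0-8 ALLOC][9-61 FREE]
Op 5: b = realloc(b, 20) -> b = 0; heap: [0-19 ALLOC][20-61 FREE]
Op 6: c = malloc(16) -> c = 20; heap: [0-19 ALLOC][20-35 ALLOC][36-61 FREE]
malloc(59): first-fit scan over [0-19 ALLOC][20-35 ALLOC][36-61 FREE] -> NULL

Answer: NULL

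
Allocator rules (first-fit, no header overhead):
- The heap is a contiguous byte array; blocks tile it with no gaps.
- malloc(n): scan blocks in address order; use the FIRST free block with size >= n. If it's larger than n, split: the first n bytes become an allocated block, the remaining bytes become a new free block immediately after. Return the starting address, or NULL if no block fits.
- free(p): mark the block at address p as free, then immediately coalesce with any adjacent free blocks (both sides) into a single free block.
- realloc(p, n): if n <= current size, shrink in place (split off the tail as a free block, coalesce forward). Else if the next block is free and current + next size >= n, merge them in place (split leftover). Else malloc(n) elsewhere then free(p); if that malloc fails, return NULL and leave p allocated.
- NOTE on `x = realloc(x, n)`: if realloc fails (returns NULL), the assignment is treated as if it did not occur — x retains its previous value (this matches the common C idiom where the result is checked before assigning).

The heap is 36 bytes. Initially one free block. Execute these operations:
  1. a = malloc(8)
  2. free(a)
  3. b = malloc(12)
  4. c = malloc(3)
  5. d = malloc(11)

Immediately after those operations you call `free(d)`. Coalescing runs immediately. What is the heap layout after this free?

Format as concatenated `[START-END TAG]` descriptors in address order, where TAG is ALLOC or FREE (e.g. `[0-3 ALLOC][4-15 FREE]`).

Op 1: a = malloc(8) -> a = 0; heap: [0-7 ALLOC][8-35 FREE]
Op 2: free(a) -> (freed a); heap: [0-35 FREE]
Op 3: b = malloc(12) -> b = 0; heap: [0-11 ALLOC][12-35 FREE]
Op 4: c = malloc(3) -> c = 12; heap: [0-11 ALLOC][12-14 ALLOC][15-35 FREE]
Op 5: d = malloc(11) -> d = 15; heap: [0-11 ALLOC][12-14 ALLOC][15-25 ALLOC][26-35 FREE]
free(d): d = 15 -> block [15-25 ALLOC]; mark free, coalesce with adjacent free neighbors -> [0-11 ALLOC][12-14 ALLOC][15-35 FREE]

Answer: [0-11 ALLOC][12-14 ALLOC][15-35 FREE]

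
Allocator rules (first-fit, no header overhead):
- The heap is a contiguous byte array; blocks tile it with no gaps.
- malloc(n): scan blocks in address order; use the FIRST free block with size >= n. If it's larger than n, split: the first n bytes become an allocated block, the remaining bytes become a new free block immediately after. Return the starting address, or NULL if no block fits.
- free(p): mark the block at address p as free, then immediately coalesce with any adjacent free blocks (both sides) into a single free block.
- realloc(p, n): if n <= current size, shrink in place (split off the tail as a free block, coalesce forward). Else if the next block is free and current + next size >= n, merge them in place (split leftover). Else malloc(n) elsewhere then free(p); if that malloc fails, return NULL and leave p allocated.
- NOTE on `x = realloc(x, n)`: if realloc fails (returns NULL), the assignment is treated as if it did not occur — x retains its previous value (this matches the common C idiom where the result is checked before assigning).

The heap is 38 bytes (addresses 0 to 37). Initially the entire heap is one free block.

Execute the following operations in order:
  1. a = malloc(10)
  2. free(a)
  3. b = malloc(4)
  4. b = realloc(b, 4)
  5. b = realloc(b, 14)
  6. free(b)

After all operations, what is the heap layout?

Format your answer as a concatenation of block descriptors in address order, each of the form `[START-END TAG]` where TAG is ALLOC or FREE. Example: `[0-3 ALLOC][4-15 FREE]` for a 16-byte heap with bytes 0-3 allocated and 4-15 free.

Answer: [0-37 FREE]

Derivation:
Op 1: a = malloc(10) -> a = 0; heap: [0-9 ALLOC][10-37 FREE]
Op 2: free(a) -> (freed a); heap: [0-37 FREE]
Op 3: b = malloc(4) -> b = 0; heap: [0-3 ALLOC][4-37 FREE]
Op 4: b = realloc(b, 4) -> b = 0; heap: [0-3 ALLOC][4-37 FREE]
Op 5: b = realloc(b, 14) -> b = 0; heap: [0-13 ALLOC][14-37 FREE]
Op 6: free(b) -> (freed b); heap: [0-37 FREE]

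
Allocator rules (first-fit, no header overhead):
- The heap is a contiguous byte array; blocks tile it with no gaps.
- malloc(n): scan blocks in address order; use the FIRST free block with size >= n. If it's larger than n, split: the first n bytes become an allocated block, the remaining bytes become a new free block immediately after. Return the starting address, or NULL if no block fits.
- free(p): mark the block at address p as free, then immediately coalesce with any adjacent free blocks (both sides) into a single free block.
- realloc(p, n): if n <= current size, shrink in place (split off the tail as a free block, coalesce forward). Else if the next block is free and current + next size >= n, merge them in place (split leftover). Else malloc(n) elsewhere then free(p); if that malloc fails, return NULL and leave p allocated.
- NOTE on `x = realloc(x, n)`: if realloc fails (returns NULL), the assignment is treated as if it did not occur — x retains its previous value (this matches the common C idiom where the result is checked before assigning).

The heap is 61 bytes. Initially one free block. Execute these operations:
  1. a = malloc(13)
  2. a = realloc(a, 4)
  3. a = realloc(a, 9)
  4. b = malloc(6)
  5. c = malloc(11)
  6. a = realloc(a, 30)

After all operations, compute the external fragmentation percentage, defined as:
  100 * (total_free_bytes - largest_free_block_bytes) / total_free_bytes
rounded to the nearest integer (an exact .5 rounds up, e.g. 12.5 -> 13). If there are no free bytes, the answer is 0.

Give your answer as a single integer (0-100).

Op 1: a = malloc(13) -> a = 0; heap: [0-12 ALLOC][13-60 FREE]
Op 2: a = realloc(a, 4) -> a = 0; heap: [0-3 ALLOC][4-60 FREE]
Op 3: a = realloc(a, 9) -> a = 0; heap: [0-8 ALLOC][9-60 FREE]
Op 4: b = malloc(6) -> b = 9; heap: [0-8 ALLOC][9-14 ALLOC][15-60 FREE]
Op 5: c = malloc(11) -> c = 15; heap: [0-8 ALLOC][9-14 ALLOC][15-25 ALLOC][26-60 FREE]
Op 6: a = realloc(a, 30) -> a = 26; heap: [0-8 FREE][9-14 ALLOC][15-25 ALLOC][26-55 ALLOC][56-60 FREE]
Free blocks: [9 5] total_free=14 largest=9 -> 100*(14-9)/14 = 500/14 ≈ 35.714 -> rounds to 36

Answer: 36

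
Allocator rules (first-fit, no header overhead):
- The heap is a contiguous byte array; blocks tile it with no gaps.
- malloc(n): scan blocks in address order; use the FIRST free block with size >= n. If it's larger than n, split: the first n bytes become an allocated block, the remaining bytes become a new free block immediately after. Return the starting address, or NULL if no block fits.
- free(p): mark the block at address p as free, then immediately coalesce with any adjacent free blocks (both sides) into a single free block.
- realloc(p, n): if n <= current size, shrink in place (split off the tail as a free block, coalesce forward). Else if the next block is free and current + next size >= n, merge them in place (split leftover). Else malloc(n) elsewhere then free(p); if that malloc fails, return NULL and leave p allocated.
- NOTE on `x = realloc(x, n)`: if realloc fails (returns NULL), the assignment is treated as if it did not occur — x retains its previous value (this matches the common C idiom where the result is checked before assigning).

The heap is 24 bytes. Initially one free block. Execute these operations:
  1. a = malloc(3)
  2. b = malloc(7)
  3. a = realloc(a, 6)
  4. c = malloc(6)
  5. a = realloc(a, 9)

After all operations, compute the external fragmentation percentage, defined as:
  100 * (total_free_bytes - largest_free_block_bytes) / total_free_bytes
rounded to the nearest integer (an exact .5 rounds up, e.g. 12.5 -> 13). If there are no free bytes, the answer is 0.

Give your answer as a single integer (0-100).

Op 1: a = malloc(3) -> a = 0; heap: [0-2 ALLOC][3-23 FREE]
Op 2: b = malloc(7) -> b = 3; heap: [0-2 ALLOC][3-9 ALLOC][10-23 FREE]
Op 3: a = realloc(a, 6) -> a = 10; heap: [0-2 FREE][3-9 ALLOC][10-15 ALLOC][16-23 FREE]
Op 4: c = malloc(6) -> c = 16; heap: [0-2 FREE][3-9 ALLOC][10-15 ALLOC][16-21 ALLOC][22-23 FREE]
Op 5: a = realloc(a, 9) -> NULL (a unchanged); heap: [0-2 FREE][3-9 ALLOC][10-15 ALLOC][16-21 ALLOC][22-23 FREE]
Free blocks: [3 2] total_free=5 largest=3 -> 100*(5-3)/5 = 200/5 = 40

Answer: 40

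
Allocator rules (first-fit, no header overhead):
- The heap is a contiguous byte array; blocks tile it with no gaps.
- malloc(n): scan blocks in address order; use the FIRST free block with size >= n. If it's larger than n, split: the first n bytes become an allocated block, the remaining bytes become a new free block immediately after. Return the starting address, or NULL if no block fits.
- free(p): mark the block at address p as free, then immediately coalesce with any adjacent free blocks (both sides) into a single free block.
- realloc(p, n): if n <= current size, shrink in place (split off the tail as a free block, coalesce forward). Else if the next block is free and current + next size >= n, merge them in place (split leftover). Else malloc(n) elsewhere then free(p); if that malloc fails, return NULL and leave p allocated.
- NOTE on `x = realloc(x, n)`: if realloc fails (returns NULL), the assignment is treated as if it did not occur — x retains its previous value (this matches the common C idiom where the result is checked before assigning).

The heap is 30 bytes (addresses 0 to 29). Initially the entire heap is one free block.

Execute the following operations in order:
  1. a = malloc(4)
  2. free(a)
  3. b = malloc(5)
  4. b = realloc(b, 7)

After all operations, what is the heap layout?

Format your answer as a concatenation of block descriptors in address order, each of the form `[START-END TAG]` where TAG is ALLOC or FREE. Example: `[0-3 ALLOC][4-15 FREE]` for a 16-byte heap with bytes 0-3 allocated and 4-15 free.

Op 1: a = malloc(4) -> a = 0; heap: [0-3 ALLOC][4-29 FREE]
Op 2: free(a) -> (freed a); heap: [0-29 FREE]
Op 3: b = malloc(5) -> b = 0; heap: [0-4 ALLOC][5-29 FREE]
Op 4: b = realloc(b, 7) -> b = 0; heap: [0-6 ALLOC][7-29 FREE]

Answer: [0-6 ALLOC][7-29 FREE]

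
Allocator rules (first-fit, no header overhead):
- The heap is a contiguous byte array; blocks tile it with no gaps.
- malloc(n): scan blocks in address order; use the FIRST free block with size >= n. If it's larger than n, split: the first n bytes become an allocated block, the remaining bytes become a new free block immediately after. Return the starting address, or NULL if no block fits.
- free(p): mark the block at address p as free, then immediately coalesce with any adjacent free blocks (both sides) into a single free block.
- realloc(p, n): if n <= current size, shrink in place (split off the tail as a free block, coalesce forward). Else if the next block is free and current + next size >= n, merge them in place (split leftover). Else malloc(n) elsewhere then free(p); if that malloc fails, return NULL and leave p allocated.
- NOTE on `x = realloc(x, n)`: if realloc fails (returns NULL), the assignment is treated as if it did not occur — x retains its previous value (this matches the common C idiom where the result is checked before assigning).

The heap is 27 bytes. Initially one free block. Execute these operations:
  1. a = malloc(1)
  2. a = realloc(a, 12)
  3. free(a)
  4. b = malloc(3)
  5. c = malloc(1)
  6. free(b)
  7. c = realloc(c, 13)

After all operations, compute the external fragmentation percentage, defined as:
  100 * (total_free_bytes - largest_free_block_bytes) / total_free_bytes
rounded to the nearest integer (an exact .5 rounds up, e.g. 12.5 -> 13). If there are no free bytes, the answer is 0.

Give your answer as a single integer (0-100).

Answer: 21

Derivation:
Op 1: a = malloc(1) -> a = 0; heap: [0-0 ALLOC][1-26 FREE]
Op 2: a = realloc(a, 12) -> a = 0; heap: [0-11 ALLOC][12-26 FREE]
Op 3: free(a) -> (freed a); heap: [0-26 FREE]
Op 4: b = malloc(3) -> b = 0; heap: [0-2 ALLOC][3-26 FREE]
Op 5: c = malloc(1) -> c = 3; heap: [0-2 ALLOC][3-3 ALLOC][4-26 FREE]
Op 6: free(b) -> (freed b); heap: [0-2 FREE][3-3 ALLOC][4-26 FREE]
Op 7: c = realloc(c, 13) -> c = 3; heap: [0-2 FREE][3-15 ALLOC][16-26 FREE]
Free blocks: [3 11] total_free=14 largest=11 -> 100*(14-11)/14 = 300/14 ≈ 21.429 -> rounds to 21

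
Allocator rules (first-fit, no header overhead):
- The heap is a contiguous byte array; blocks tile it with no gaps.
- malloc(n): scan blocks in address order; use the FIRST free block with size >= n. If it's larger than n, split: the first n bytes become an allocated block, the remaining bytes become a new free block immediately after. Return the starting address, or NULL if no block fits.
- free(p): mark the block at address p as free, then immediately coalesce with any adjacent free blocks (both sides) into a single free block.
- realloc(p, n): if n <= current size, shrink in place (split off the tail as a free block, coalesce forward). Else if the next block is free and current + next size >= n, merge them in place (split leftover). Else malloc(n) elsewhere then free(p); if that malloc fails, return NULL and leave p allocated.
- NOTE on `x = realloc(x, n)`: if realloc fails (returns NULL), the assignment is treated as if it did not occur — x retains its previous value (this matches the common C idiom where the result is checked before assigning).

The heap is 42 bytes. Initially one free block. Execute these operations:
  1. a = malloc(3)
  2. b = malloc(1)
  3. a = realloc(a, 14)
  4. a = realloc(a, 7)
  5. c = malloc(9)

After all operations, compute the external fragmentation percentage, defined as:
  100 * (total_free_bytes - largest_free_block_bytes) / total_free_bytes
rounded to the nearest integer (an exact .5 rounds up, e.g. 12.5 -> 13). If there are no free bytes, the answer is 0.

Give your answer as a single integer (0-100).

Answer: 12

Derivation:
Op 1: a = malloc(3) -> a = 0; heap: [0-2 ALLOC][3-41 FREE]
Op 2: b = malloc(1) -> b = 3; heap: [0-2 ALLOC][3-3 ALLOC][4-41 FREE]
Op 3: a = realloc(a, 14) -> a = 4; heap: [0-2 FREE][3-3 ALLOC][4-17 ALLOC][18-41 FREE]
Op 4: a = realloc(a, 7) -> a = 4; heap: [0-2 FREE][3-3 ALLOC][4-10 ALLOC][11-41 FREE]
Op 5: c = malloc(9) -> c = 11; heap: [0-2 FREE][3-3 ALLOC][4-10 ALLOC][11-19 ALLOC][20-41 FREE]
Free blocks: [3 22] total_free=25 largest=22 -> 100*(25-22)/25 = 300/25 = 12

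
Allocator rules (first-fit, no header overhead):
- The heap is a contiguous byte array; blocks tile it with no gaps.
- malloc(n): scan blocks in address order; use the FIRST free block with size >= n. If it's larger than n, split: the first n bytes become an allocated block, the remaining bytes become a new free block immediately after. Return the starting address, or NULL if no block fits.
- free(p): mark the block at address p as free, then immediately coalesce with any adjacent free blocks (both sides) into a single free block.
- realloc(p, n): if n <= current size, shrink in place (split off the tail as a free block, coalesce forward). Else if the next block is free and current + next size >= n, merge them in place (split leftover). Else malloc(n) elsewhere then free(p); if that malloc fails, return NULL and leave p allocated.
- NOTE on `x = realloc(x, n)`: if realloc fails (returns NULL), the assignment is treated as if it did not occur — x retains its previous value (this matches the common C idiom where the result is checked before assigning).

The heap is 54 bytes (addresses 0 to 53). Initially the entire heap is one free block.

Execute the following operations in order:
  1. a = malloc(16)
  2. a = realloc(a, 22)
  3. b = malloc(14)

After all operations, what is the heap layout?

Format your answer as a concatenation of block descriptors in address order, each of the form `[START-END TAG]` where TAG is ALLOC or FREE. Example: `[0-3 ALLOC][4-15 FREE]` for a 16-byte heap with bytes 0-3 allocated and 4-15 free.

Op 1: a = malloc(16) -> a = 0; heap: [0-15 ALLOC][16-53 FREE]
Op 2: a = realloc(a, 22) -> a = 0; heap: [0-21 ALLOC][22-53 FREE]
Op 3: b = malloc(14) -> b = 22; heap: [0-21 ALLOC][22-35 ALLOC][36-53 FREE]

Answer: [0-21 ALLOC][22-35 ALLOC][36-53 FREE]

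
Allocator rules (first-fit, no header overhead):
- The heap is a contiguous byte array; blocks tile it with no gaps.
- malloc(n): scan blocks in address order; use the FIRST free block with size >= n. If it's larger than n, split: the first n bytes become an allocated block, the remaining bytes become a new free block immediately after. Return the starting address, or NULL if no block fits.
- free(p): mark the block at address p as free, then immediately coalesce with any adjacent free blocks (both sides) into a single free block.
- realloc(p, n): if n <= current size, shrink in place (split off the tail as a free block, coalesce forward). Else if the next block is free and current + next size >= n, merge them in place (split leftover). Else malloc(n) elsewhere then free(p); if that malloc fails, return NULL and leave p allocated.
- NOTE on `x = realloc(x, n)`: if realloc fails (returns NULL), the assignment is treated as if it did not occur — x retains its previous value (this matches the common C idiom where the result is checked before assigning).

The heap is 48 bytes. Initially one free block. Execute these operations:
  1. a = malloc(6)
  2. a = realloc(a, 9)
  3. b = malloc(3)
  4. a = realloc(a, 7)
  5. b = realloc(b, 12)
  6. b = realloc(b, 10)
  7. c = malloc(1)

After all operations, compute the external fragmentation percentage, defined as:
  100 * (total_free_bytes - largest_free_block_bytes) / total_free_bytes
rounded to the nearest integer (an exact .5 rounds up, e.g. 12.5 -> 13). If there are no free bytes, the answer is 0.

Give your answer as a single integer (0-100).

Op 1: a = malloc(6) -> a = 0; heap: [0-5 ALLOC][6-47 FREE]
Op 2: a = realloc(a, 9) -> a = 0; heap: [0-8 ALLOC][9-47 FREE]
Op 3: b = malloc(3) -> b = 9; heap: [0-8 ALLOC][9-11 ALLOC][12-47 FREE]
Op 4: a = realloc(a, 7) -> a = 0; heap: [0-6 ALLOC][7-8 FREE][9-11 ALLOC][12-47 FREE]
Op 5: b = realloc(b, 12) -> b = 9; heap: [0-6 ALLOC][7-8 FREE][9-20 ALLOC][21-47 FREE]
Op 6: b = realloc(b, 10) -> b = 9; heap: [0-6 ALLOC][7-8 FREE][9-18 ALLOC][19-47 FREE]
Op 7: c = malloc(1) -> c = 7; heap: [0-6 ALLOC][7-7 ALLOC][8-8 FREE][9-18 ALLOC][19-47 FREE]
Free blocks: [1 29] total_free=30 largest=29 -> 100*(30-29)/30 = 100/30 ≈ 3.333 -> rounds to 3

Answer: 3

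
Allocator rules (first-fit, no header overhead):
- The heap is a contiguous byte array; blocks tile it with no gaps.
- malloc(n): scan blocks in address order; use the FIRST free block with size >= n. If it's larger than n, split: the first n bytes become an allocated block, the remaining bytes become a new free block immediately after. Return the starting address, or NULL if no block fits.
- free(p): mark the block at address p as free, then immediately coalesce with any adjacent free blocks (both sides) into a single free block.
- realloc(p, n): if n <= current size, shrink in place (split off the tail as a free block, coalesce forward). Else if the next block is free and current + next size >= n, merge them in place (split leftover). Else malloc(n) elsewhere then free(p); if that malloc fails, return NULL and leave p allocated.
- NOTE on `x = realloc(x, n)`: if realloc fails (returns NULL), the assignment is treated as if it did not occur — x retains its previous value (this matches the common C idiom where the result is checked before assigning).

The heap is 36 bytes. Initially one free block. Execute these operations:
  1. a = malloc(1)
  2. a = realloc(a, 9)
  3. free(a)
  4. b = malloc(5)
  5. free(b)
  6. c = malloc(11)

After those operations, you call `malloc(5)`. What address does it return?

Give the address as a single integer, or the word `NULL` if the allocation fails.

Answer: 11

Derivation:
Op 1: a = malloc(1) -> a = 0; heap: [0-0 ALLOC][1-35 FREE]
Op 2: a = realloc(a, 9) -> a = 0; heap: [0-8 ALLOC][9-35 FREE]
Op 3: free(a) -> (freed a); heap: [0-35 FREE]
Op 4: b = malloc(5) -> b = 0; heap: [0-4 ALLOC][5-35 FREE]
Op 5: free(b) -> (freed b); heap: [0-35 FREE]
Op 6: c = malloc(11) -> c = 0; heap: [0-10 ALLOC][11-35 FREE]
malloc(5): first-fit scan over [0-10 ALLOC][11-35 FREE] -> 11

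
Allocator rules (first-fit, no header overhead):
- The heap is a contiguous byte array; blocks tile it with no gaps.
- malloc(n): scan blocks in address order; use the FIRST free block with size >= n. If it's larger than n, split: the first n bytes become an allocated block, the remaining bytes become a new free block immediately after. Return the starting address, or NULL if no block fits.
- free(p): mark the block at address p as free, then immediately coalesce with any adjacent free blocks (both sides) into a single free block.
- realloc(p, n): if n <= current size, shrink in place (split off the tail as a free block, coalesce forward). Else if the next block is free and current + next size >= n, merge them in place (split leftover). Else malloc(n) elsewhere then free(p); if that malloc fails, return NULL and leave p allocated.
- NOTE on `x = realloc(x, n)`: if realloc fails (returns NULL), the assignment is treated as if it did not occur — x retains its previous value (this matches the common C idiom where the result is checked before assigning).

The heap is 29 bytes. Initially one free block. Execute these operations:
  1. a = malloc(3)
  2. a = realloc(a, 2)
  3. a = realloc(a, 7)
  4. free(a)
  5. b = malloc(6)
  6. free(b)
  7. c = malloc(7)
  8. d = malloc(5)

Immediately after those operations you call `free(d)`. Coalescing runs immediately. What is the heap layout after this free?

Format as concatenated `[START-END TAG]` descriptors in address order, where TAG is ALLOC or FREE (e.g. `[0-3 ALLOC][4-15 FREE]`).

Op 1: a = malloc(3) -> a = 0; heap: [0-2 ALLOC][3-28 FREE]
Op 2: a = realloc(a, 2) -> a = 0; heap: [0-1 ALLOC][2-28 FREE]
Op 3: a = realloc(a, 7) -> a = 0; heap: [0-6 ALLOC][7-28 FREE]
Op 4: free(a) -> (freed a); heap: [0-28 FREE]
Op 5: b = malloc(6) -> b = 0; heap: [0-5 ALLOC][6-28 FREE]
Op 6: free(b) -> (freed b); heap: [0-28 FREE]
Op 7: c = malloc(7) -> c = 0; heap: [0-6 ALLOC][7-28 FREE]
Op 8: d = malloc(5) -> d = 7; heap: [0-6 ALLOC][7-11 ALLOC][12-28 FREE]
free(d): d = 7 -> block [7-11 ALLOC]; mark free, coalesce with adjacent free neighbors -> [0-6 ALLOC][7-28 FREE]

Answer: [0-6 ALLOC][7-28 FREE]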